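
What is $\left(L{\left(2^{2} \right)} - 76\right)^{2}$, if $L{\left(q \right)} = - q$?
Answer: $6400$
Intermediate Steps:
$\left(L{\left(2^{2} \right)} - 76\right)^{2} = \left(- 2^{2} - 76\right)^{2} = \left(\left(-1\right) 4 - 76\right)^{2} = \left(-4 - 76\right)^{2} = \left(-80\right)^{2} = 6400$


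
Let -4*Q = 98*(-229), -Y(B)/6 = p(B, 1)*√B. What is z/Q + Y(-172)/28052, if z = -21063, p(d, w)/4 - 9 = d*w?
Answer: -6018/1603 + 1956*I*√43/7013 ≈ -3.7542 + 1.8289*I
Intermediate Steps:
p(d, w) = 36 + 4*d*w (p(d, w) = 36 + 4*(d*w) = 36 + 4*d*w)
Y(B) = -6*√B*(36 + 4*B) (Y(B) = -6*(36 + 4*B*1)*√B = -6*(36 + 4*B)*√B = -6*√B*(36 + 4*B))
Q = 11221/2 (Q = -49*(-229)/2 = -¼*(-22442) = 11221/2 ≈ 5610.5)
z/Q + Y(-172)/28052 = -21063/11221/2 + (24*√(-172)*(-9 - 1*(-172)))/28052 = -21063*2/11221 + (24*(2*I*√43)*(-9 + 172))*(1/28052) = -6018/1603 + (24*(2*I*√43)*163)*(1/28052) = -6018/1603 + (7824*I*√43)*(1/28052) = -6018/1603 + 1956*I*√43/7013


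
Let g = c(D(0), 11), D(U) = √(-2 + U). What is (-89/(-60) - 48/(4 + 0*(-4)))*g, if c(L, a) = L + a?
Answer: -6941/60 - 631*I*√2/60 ≈ -115.68 - 14.873*I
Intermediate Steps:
g = 11 + I*√2 (g = √(-2 + 0) + 11 = √(-2) + 11 = I*√2 + 11 = 11 + I*√2 ≈ 11.0 + 1.4142*I)
(-89/(-60) - 48/(4 + 0*(-4)))*g = (-89/(-60) - 48/(4 + 0*(-4)))*(11 + I*√2) = (-89*(-1/60) - 48/(4 + 0))*(11 + I*√2) = (89/60 - 48/4)*(11 + I*√2) = (89/60 - 48*¼)*(11 + I*√2) = (89/60 - 12)*(11 + I*√2) = -631*(11 + I*√2)/60 = -6941/60 - 631*I*√2/60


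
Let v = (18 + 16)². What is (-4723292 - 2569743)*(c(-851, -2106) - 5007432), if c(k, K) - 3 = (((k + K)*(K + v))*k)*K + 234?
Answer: -36717298703869284675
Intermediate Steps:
v = 1156 (v = 34² = 1156)
c(k, K) = 237 + K*k*(1156 + K)*(K + k) (c(k, K) = 3 + ((((k + K)*(K + 1156))*k)*K + 234) = 3 + ((((K + k)*(1156 + K))*k)*K + 234) = 3 + ((((1156 + K)*(K + k))*k)*K + 234) = 3 + ((k*(1156 + K)*(K + k))*K + 234) = 3 + (K*k*(1156 + K)*(K + k) + 234) = 3 + (234 + K*k*(1156 + K)*(K + k)) = 237 + K*k*(1156 + K)*(K + k))
(-4723292 - 2569743)*(c(-851, -2106) - 5007432) = (-4723292 - 2569743)*((237 - 851*(-2106)³ + (-2106)²*(-851)² + 1156*(-2106)*(-851)² + 1156*(-851)*(-2106)²) - 5007432) = -7293035*((237 - 851*(-9340607016) + 4435236*724201 + 1156*(-2106)*724201 + 1156*(-851)*4435236) - 5007432) = -7293035*((237 + 7948856570616 + 3212002346436 - 1763093405736 - 4363190026416) - 5007432) = -7293035*(5034575485137 - 5007432) = -7293035*5034570477705 = -36717298703869284675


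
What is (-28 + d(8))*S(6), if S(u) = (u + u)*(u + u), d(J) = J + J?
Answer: -1728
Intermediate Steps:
d(J) = 2*J
S(u) = 4*u² (S(u) = (2*u)*(2*u) = 4*u²)
(-28 + d(8))*S(6) = (-28 + 2*8)*(4*6²) = (-28 + 16)*(4*36) = -12*144 = -1728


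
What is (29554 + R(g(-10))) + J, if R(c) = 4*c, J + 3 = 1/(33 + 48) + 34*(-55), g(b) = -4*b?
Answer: 2255122/81 ≈ 27841.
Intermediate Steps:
J = -151712/81 (J = -3 + (1/(33 + 48) + 34*(-55)) = -3 + (1/81 - 1870) = -3 - 151469/81 = -151712/81 ≈ -1873.0)
(29554 + R(g(-10))) + J = (29554 + 4*(-4*(-10))) - 151712/81 = (29554 + 4*40) - 151712/81 = (29554 + 160) - 151712/81 = 29714 - 151712/81 = 2255122/81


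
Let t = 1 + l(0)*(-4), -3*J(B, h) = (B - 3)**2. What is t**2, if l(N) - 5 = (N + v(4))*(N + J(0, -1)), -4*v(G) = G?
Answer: 961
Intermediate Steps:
v(G) = -G/4
J(B, h) = -(-3 + B)**2/3 (J(B, h) = -(B - 3)**2/3 = -(-3 + B)**2/3)
l(N) = 5 + (-1 + N)*(-3 + N) (l(N) = 5 + (N - 1/4*4)*(N - (-3 + 0)**2/3) = 5 + (N - 1)*(N - 1/3*(-3)**2) = 5 + (-1 + N)*(N - 1/3*9) = 5 + (-1 + N)*(N - 3) = 5 + (-1 + N)*(-3 + N))
t = -31 (t = 1 + (8 + 0**2 - 4*0)*(-4) = 1 + (8 + 0 + 0)*(-4) = 1 + 8*(-4) = 1 - 32 = -31)
t**2 = (-31)**2 = 961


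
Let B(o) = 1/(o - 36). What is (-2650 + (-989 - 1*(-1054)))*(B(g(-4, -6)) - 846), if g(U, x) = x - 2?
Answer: 8747875/4 ≈ 2.1870e+6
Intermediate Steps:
g(U, x) = -2 + x
B(o) = 1/(-36 + o)
(-2650 + (-989 - 1*(-1054)))*(B(g(-4, -6)) - 846) = (-2650 + (-989 - 1*(-1054)))*(1/(-36 + (-2 - 6)) - 846) = (-2650 + (-989 + 1054))*(1/(-36 - 8) - 846) = (-2650 + 65)*(1/(-44) - 846) = -2585*(-1/44 - 846) = -2585*(-37225/44) = 8747875/4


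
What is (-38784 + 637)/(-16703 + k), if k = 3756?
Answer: 38147/12947 ≈ 2.9464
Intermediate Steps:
(-38784 + 637)/(-16703 + k) = (-38784 + 637)/(-16703 + 3756) = -38147/(-12947) = -38147*(-1/12947) = 38147/12947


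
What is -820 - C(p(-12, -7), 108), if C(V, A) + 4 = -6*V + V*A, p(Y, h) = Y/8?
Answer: -663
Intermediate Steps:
p(Y, h) = Y/8 (p(Y, h) = Y*(1/8) = Y/8)
C(V, A) = -4 - 6*V + A*V (C(V, A) = -4 + (-6*V + V*A) = -4 + (-6*V + A*V) = -4 - 6*V + A*V)
-820 - C(p(-12, -7), 108) = -820 - (-4 - 3*(-12)/4 + 108*((1/8)*(-12))) = -820 - (-4 - 6*(-3/2) + 108*(-3/2)) = -820 - (-4 + 9 - 162) = -820 - 1*(-157) = -820 + 157 = -663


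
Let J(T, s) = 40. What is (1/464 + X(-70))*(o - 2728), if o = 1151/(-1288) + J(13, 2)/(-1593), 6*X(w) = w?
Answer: 90913428020155/2856083328 ≈ 31832.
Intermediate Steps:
X(w) = w/6
o = -1885063/2051784 (o = 1151/(-1288) + 40/(-1593) = 1151*(-1/1288) + 40*(-1/1593) = -1151/1288 - 40/1593 = -1885063/2051784 ≈ -0.91874)
(1/464 + X(-70))*(o - 2728) = (1/464 + (⅙)*(-70))*(-1885063/2051784 - 2728) = (1/464 - 35/3)*(-5599151815/2051784) = -16237/1392*(-5599151815/2051784) = 90913428020155/2856083328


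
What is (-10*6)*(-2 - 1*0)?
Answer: 120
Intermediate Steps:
(-10*6)*(-2 - 1*0) = -60*(-2 + 0) = -60*(-2) = 120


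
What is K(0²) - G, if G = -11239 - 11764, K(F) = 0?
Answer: 23003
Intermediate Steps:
G = -23003
K(0²) - G = 0 - 1*(-23003) = 0 + 23003 = 23003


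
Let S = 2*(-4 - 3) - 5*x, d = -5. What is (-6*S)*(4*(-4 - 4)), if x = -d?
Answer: -7488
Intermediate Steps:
x = 5 (x = -1*(-5) = 5)
S = -39 (S = 2*(-4 - 3) - 5*5 = 2*(-7) - 25 = -14 - 25 = -39)
(-6*S)*(4*(-4 - 4)) = (-6*(-39))*(4*(-4 - 4)) = 234*(4*(-8)) = 234*(-32) = -7488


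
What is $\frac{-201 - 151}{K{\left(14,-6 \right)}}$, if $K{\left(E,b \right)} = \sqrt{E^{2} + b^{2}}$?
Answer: $- \frac{88 \sqrt{58}}{29} \approx -23.11$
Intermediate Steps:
$\frac{-201 - 151}{K{\left(14,-6 \right)}} = \frac{-201 - 151}{\sqrt{14^{2} + \left(-6\right)^{2}}} = - \frac{352}{\sqrt{196 + 36}} = - \frac{352}{\sqrt{232}} = - \frac{352}{2 \sqrt{58}} = - 352 \frac{\sqrt{58}}{116} = - \frac{88 \sqrt{58}}{29}$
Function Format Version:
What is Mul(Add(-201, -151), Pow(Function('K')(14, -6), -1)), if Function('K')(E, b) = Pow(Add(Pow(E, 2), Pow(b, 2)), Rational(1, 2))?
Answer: Mul(Rational(-88, 29), Pow(58, Rational(1, 2))) ≈ -23.110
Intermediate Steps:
Mul(Add(-201, -151), Pow(Function('K')(14, -6), -1)) = Mul(Add(-201, -151), Pow(Pow(Add(Pow(14, 2), Pow(-6, 2)), Rational(1, 2)), -1)) = Mul(-352, Pow(Pow(Add(196, 36), Rational(1, 2)), -1)) = Mul(-352, Pow(Pow(232, Rational(1, 2)), -1)) = Mul(-352, Pow(Mul(2, Pow(58, Rational(1, 2))), -1)) = Mul(-352, Mul(Rational(1, 116), Pow(58, Rational(1, 2)))) = Mul(Rational(-88, 29), Pow(58, Rational(1, 2)))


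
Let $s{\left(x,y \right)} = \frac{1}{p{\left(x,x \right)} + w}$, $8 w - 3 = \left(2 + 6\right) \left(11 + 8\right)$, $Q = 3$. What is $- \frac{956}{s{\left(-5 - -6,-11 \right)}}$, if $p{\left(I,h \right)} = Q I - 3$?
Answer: $- \frac{37045}{2} \approx -18523.0$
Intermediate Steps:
$w = \frac{155}{8}$ ($w = \frac{3}{8} + \frac{\left(2 + 6\right) \left(11 + 8\right)}{8} = \frac{3}{8} + \frac{8 \cdot 19}{8} = \frac{3}{8} + \frac{1}{8} \cdot 152 = \frac{3}{8} + 19 = \frac{155}{8} \approx 19.375$)
$p{\left(I,h \right)} = -3 + 3 I$ ($p{\left(I,h \right)} = 3 I - 3 = -3 + 3 I$)
$s{\left(x,y \right)} = \frac{1}{\frac{131}{8} + 3 x}$ ($s{\left(x,y \right)} = \frac{1}{\left(-3 + 3 x\right) + \frac{155}{8}} = \frac{1}{\frac{131}{8} + 3 x}$)
$- \frac{956}{s{\left(-5 - -6,-11 \right)}} = - \frac{956}{8 \frac{1}{131 + 24 \left(-5 - -6\right)}} = - \frac{956}{8 \frac{1}{131 + 24 \left(-5 + 6\right)}} = - \frac{956}{8 \frac{1}{131 + 24 \cdot 1}} = - \frac{956}{8 \frac{1}{131 + 24}} = - \frac{956}{8 \cdot \frac{1}{155}} = - \frac{956}{\frac{8}{155}} = \left(-956\right) \frac{155}{8} = - \frac{37045}{2}$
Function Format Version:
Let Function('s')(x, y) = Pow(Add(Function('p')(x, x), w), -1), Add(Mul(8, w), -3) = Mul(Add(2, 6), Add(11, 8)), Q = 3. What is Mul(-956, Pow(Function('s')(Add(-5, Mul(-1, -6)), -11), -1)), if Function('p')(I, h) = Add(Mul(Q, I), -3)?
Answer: Rational(-37045, 2) ≈ -18523.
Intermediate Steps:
w = Rational(155, 8) (w = Add(Rational(3, 8), Mul(Rational(1, 8), Mul(Add(2, 6), Add(11, 8)))) = Add(Rational(3, 8), Mul(Rational(1, 8), Mul(8, 19))) = Add(Rational(3, 8), Mul(Rational(1, 8), 152)) = Add(Rational(3, 8), 19) = Rational(155, 8) ≈ 19.375)
Function('p')(I, h) = Add(-3, Mul(3, I)) (Function('p')(I, h) = Add(Mul(3, I), -3) = Add(-3, Mul(3, I)))
Function('s')(x, y) = Pow(Add(Rational(131, 8), Mul(3, x)), -1) (Function('s')(x, y) = Pow(Add(Add(-3, Mul(3, x)), Rational(155, 8)), -1) = Pow(Add(Rational(131, 8), Mul(3, x)), -1))
Mul(-956, Pow(Function('s')(Add(-5, Mul(-1, -6)), -11), -1)) = Mul(-956, Pow(Mul(8, Pow(Add(131, Mul(24, Add(-5, Mul(-1, -6)))), -1)), -1)) = Mul(-956, Pow(Mul(8, Pow(Add(131, Mul(24, Add(-5, 6))), -1)), -1)) = Mul(-956, Pow(Mul(8, Pow(Add(131, Mul(24, 1)), -1)), -1)) = Mul(-956, Pow(Mul(8, Pow(Add(131, 24), -1)), -1)) = Mul(-956, Pow(Mul(8, Pow(155, -1)), -1)) = Mul(-956, Pow(Mul(8, Rational(1, 155)), -1)) = Mul(-956, Pow(Rational(8, 155), -1)) = Mul(-956, Rational(155, 8)) = Rational(-37045, 2)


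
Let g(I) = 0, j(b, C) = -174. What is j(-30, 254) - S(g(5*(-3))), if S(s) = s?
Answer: -174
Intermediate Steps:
j(-30, 254) - S(g(5*(-3))) = -174 - 1*0 = -174 + 0 = -174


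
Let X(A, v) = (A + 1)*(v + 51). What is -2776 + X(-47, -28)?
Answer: -3834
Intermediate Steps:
X(A, v) = (1 + A)*(51 + v)
-2776 + X(-47, -28) = -2776 + (51 - 28 + 51*(-47) - 47*(-28)) = -2776 + (51 - 28 - 2397 + 1316) = -2776 - 1058 = -3834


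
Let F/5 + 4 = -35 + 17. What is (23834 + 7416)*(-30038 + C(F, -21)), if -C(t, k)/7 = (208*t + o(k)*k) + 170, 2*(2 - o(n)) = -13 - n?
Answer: 4019937500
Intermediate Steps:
F = -110 (F = -20 + 5*(-35 + 17) = -20 + 5*(-18) = -20 - 90 = -110)
o(n) = 17/2 + n/2 (o(n) = 2 - (-13 - n)/2 = 2 + (13/2 + n/2) = 17/2 + n/2)
C(t, k) = -1190 - 1456*t - 7*k*(17/2 + k/2) (C(t, k) = -7*((208*t + (17/2 + k/2)*k) + 170) = -7*((208*t + k*(17/2 + k/2)) + 170) = -7*(170 + 208*t + k*(17/2 + k/2)) = -1190 - 1456*t - 7*k*(17/2 + k/2))
(23834 + 7416)*(-30038 + C(F, -21)) = (23834 + 7416)*(-30038 + (-1190 - 1456*(-110) - 7/2*(-21)*(17 - 21))) = 31250*(-30038 + (-1190 + 160160 - 7/2*(-21)*(-4))) = 31250*(-30038 + (-1190 + 160160 - 294)) = 31250*(-30038 + 158676) = 31250*128638 = 4019937500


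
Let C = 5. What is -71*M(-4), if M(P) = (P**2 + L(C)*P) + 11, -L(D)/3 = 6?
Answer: -7029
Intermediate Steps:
L(D) = -18 (L(D) = -3*6 = -18)
M(P) = 11 + P**2 - 18*P (M(P) = (P**2 - 18*P) + 11 = 11 + P**2 - 18*P)
-71*M(-4) = -71*(11 + (-4)**2 - 18*(-4)) = -71*(11 + 16 + 72) = -71*99 = -7029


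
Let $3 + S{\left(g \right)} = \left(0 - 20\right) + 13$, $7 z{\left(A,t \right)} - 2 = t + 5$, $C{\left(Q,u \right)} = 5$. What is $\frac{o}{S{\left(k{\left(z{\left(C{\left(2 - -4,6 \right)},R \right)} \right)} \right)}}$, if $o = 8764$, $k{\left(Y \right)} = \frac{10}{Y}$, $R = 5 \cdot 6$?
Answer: $- \frac{4382}{5} \approx -876.4$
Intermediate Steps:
$R = 30$
$z{\left(A,t \right)} = 1 + \frac{t}{7}$ ($z{\left(A,t \right)} = \frac{2}{7} + \frac{t + 5}{7} = \frac{2}{7} + \frac{5 + t}{7} = \frac{2}{7} + \left(\frac{5}{7} + \frac{t}{7}\right) = 1 + \frac{t}{7}$)
$S{\left(g \right)} = -10$ ($S{\left(g \right)} = -3 + \left(\left(0 - 20\right) + 13\right) = -3 + \left(-20 + 13\right) = -3 - 7 = -10$)
$\frac{o}{S{\left(k{\left(z{\left(C{\left(2 - -4,6 \right)},R \right)} \right)} \right)}} = \frac{8764}{-10} = 8764 \left(- \frac{1}{10}\right) = - \frac{4382}{5}$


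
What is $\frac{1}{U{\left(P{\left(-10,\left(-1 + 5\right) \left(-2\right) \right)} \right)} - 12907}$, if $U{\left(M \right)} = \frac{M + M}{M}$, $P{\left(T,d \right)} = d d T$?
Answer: $- \frac{1}{12905} \approx -7.7489 \cdot 10^{-5}$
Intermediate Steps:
$P{\left(T,d \right)} = T d^{2}$ ($P{\left(T,d \right)} = d^{2} T = T d^{2}$)
$U{\left(M \right)} = 2$ ($U{\left(M \right)} = \frac{2 M}{M} = 2$)
$\frac{1}{U{\left(P{\left(-10,\left(-1 + 5\right) \left(-2\right) \right)} \right)} - 12907} = \frac{1}{2 - 12907} = \frac{1}{-12905} = - \frac{1}{12905}$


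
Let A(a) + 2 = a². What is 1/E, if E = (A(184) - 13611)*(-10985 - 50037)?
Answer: -1/1235268346 ≈ -8.0954e-10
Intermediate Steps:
A(a) = -2 + a²
E = -1235268346 (E = ((-2 + 184²) - 13611)*(-10985 - 50037) = ((-2 + 33856) - 13611)*(-61022) = (33854 - 13611)*(-61022) = 20243*(-61022) = -1235268346)
1/E = 1/(-1235268346) = -1/1235268346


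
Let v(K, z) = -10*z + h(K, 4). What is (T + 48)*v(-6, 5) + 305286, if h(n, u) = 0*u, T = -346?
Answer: 320186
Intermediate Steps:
h(n, u) = 0
v(K, z) = -10*z (v(K, z) = -10*z + 0 = -10*z)
(T + 48)*v(-6, 5) + 305286 = (-346 + 48)*(-10*5) + 305286 = -298*(-50) + 305286 = 14900 + 305286 = 320186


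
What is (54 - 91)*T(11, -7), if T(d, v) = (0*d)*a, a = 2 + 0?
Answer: 0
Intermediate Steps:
a = 2
T(d, v) = 0 (T(d, v) = (0*d)*2 = 0*2 = 0)
(54 - 91)*T(11, -7) = (54 - 91)*0 = -37*0 = 0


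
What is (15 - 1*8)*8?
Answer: 56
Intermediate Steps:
(15 - 1*8)*8 = (15 - 8)*8 = 7*8 = 56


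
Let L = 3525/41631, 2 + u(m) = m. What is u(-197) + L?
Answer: -2760348/13877 ≈ -198.92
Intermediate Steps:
u(m) = -2 + m
L = 1175/13877 (L = 3525*(1/41631) = 1175/13877 ≈ 0.084672)
u(-197) + L = (-2 - 197) + 1175/13877 = -199 + 1175/13877 = -2760348/13877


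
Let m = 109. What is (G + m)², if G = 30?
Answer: 19321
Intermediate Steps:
(G + m)² = (30 + 109)² = 139² = 19321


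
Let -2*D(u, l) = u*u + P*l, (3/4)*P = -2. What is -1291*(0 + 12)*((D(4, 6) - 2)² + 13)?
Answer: -263364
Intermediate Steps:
P = -8/3 (P = 4*(-2)/3 = 4*(-1*2)/3 = (4/3)*(-2) = -8/3 ≈ -2.6667)
D(u, l) = -u²/2 + 4*l/3 (D(u, l) = -(u*u - 8*l/3)/2 = -(u² - 8*l/3)/2 = -u²/2 + 4*l/3)
-1291*(0 + 12)*((D(4, 6) - 2)² + 13) = -1291*(0 + 12)*(((-½*4² + (4/3)*6) - 2)² + 13) = -15492*(((-½*16 + 8) - 2)² + 13) = -15492*(((-8 + 8) - 2)² + 13) = -15492*((0 - 2)² + 13) = -15492*((-2)² + 13) = -15492*(4 + 13) = -15492*17 = -1291*204 = -263364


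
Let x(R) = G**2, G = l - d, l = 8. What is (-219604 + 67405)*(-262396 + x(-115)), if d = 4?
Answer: 39933973620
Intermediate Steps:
G = 4 (G = 8 - 1*4 = 8 - 4 = 4)
x(R) = 16 (x(R) = 4**2 = 16)
(-219604 + 67405)*(-262396 + x(-115)) = (-219604 + 67405)*(-262396 + 16) = -152199*(-262380) = 39933973620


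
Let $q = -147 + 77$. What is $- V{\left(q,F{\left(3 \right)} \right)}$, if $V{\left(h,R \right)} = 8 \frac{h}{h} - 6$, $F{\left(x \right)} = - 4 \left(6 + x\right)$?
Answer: $-2$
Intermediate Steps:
$q = -70$
$F{\left(x \right)} = -24 - 4 x$
$V{\left(h,R \right)} = 2$ ($V{\left(h,R \right)} = 8 \cdot 1 - 6 = 8 - 6 = 2$)
$- V{\left(q,F{\left(3 \right)} \right)} = \left(-1\right) 2 = -2$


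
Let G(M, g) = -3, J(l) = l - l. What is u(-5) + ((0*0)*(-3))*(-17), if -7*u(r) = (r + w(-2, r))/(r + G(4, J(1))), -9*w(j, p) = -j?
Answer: -47/504 ≈ -0.093254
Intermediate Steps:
J(l) = 0
w(j, p) = j/9 (w(j, p) = -(-1)*j/9 = j/9)
u(r) = -(-2/9 + r)/(7*(-3 + r)) (u(r) = -(r + (1/9)*(-2))/(7*(r - 3)) = -(r - 2/9)/(7*(-3 + r)) = -(-2/9 + r)/(7*(-3 + r)))
u(-5) + ((0*0)*(-3))*(-17) = (2 - 9*(-5))/(63*(-3 - 5)) + ((0*0)*(-3))*(-17) = (1/63)*(2 + 45)/(-8) + (0*(-3))*(-17) = (1/63)*(-1/8)*47 + 0*(-17) = -47/504 + 0 = -47/504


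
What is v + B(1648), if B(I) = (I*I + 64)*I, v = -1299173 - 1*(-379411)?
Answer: 4474995502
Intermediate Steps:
v = -919762 (v = -1299173 + 379411 = -919762)
B(I) = I*(64 + I²) (B(I) = (I² + 64)*I = (64 + I²)*I = I*(64 + I²))
v + B(1648) = -919762 + 1648*(64 + 1648²) = -919762 + 1648*(64 + 2715904) = -919762 + 1648*2715968 = -919762 + 4475915264 = 4474995502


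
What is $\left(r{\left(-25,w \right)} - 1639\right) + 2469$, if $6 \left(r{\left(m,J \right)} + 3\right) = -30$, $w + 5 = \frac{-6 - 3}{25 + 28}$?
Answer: $822$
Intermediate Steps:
$w = - \frac{274}{53}$ ($w = -5 + \frac{-6 - 3}{25 + 28} = -5 - \frac{9}{53} = - \frac{274}{53} \approx -5.1698$)
$r{\left(m,J \right)} = -8$ ($r{\left(m,J \right)} = -3 + \frac{1}{6} \left(-30\right) = -3 - 5 = -8$)
$\left(r{\left(-25,w \right)} - 1639\right) + 2469 = \left(-8 - 1639\right) + 2469 = -1647 + 2469 = 822$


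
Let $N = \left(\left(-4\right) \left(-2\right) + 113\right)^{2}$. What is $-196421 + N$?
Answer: $-181780$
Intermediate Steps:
$N = 14641$ ($N = \left(8 + 113\right)^{2} = 121^{2} = 14641$)
$-196421 + N = -196421 + 14641 = -181780$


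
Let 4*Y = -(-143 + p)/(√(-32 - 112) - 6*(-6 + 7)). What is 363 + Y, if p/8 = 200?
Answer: 45017/120 + 1457*I/60 ≈ 375.14 + 24.283*I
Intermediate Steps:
p = 1600 (p = 8*200 = 1600)
Y = -1457*(-6 - 12*I)/720 (Y = (-(-143 + 1600)/(√(-32 - 112) - 6*(-6 + 7)))/4 = (-1457/(√(-144) - 6*1))/4 = (-1457/(12*I - 6))/4 = (-1457/(-6 + 12*I))/4 = (-1457*(-6 - 12*I)/180)/4 = -1457*(-6 - 12*I)/720 ≈ 12.142 + 24.283*I)
363 + Y = 363 + (1457/120 + 1457*I/60) = 45017/120 + 1457*I/60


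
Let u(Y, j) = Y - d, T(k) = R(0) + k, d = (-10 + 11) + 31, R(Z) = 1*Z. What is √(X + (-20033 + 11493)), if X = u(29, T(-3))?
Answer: I*√8543 ≈ 92.428*I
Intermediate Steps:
R(Z) = Z
d = 32 (d = 1 + 31 = 32)
T(k) = k (T(k) = 0 + k = k)
u(Y, j) = -32 + Y (u(Y, j) = Y - 1*32 = Y - 32 = -32 + Y)
X = -3 (X = -32 + 29 = -3)
√(X + (-20033 + 11493)) = √(-3 + (-20033 + 11493)) = √(-3 - 8540) = √(-8543) = I*√8543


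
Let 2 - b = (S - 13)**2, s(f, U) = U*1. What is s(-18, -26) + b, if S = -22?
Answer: -1249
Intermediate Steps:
s(f, U) = U
b = -1223 (b = 2 - (-22 - 13)**2 = 2 - 1*(-35)**2 = 2 - 1*1225 = 2 - 1225 = -1223)
s(-18, -26) + b = -26 - 1223 = -1249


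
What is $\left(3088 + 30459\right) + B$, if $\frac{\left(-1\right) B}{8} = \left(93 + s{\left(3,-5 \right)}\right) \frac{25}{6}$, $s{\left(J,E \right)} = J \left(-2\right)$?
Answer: $30647$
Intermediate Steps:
$s{\left(J,E \right)} = - 2 J$
$B = -2900$ ($B = - 8 \left(93 - 6\right) \frac{25}{6} = - 8 \left(93 - 6\right) 25 \cdot \frac{1}{6} = - 8 \cdot 87 \cdot \frac{25}{6} = \left(-8\right) \frac{725}{2} = -2900$)
$\left(3088 + 30459\right) + B = \left(3088 + 30459\right) - 2900 = 33547 - 2900 = 30647$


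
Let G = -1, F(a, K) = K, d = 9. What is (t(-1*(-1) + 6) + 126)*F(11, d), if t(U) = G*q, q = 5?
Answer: 1089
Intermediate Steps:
t(U) = -5 (t(U) = -1*5 = -5)
(t(-1*(-1) + 6) + 126)*F(11, d) = (-5 + 126)*9 = 121*9 = 1089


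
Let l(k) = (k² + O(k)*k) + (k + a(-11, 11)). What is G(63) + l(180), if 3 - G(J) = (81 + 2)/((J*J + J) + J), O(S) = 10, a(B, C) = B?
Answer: 140753257/4095 ≈ 34372.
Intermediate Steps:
G(J) = 3 - 83/(J² + 2*J) (G(J) = 3 - (81 + 2)/((J*J + J) + J) = 3 - 83/((J² + J) + J) = 3 - 83/((J + J²) + J) = 3 - 83/(J² + 2*J))
l(k) = -11 + k² + 11*k (l(k) = (k² + 10*k) + (k - 11) = (k² + 10*k) + (-11 + k) = -11 + k² + 11*k)
G(63) + l(180) = (-83 + 3*63² + 6*63)/(63*(2 + 63)) + (-11 + 180² + 11*180) = (1/63)*(-83 + 3*3969 + 378)/65 + (-11 + 32400 + 1980) = (1/63)*(1/65)*(-83 + 11907 + 378) + 34369 = (1/63)*(1/65)*12202 + 34369 = 12202/4095 + 34369 = 140753257/4095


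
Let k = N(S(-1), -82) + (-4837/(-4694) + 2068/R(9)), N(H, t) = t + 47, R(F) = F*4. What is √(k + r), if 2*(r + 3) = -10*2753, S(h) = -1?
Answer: I*√2725576765658/14082 ≈ 117.24*I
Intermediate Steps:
R(F) = 4*F
N(H, t) = 47 + t
r = -13768 (r = -3 + (-10*2753)/2 = -3 + (½)*(-27530) = -3 - 13765 = -13768)
k = 991721/42246 (k = (47 - 82) + (-4837/(-4694) + 2068/((4*9))) = -35 + (-4837*(-1/4694) + 2068/36) = -35 + (4837/4694 + 2068*(1/36)) = -35 + (4837/4694 + 517/9) = -35 + 2470331/42246 = 991721/42246 ≈ 23.475)
√(k + r) = √(991721/42246 - 13768) = √(-580651207/42246) = I*√2725576765658/14082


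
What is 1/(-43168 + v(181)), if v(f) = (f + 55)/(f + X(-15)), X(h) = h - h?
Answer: -181/7813172 ≈ -2.3166e-5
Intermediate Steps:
X(h) = 0
v(f) = (55 + f)/f (v(f) = (f + 55)/(f + 0) = (55 + f)/f)
1/(-43168 + v(181)) = 1/(-43168 + (55 + 181)/181) = 1/(-43168 + (1/181)*236) = 1/(-43168 + 236/181) = 1/(-7813172/181) = -181/7813172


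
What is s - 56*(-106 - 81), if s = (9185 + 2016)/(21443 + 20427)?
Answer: 438473841/41870 ≈ 10472.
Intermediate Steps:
s = 11201/41870 ≈ 0.26752
s - 56*(-106 - 81) = 11201/41870 - 56*(-106 - 81) = 11201/41870 - 56*(-187) = 11201/41870 + 10472 = 438473841/41870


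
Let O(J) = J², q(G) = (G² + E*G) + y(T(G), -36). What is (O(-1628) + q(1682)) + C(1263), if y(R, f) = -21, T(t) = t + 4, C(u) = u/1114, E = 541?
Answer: 7117847449/1114 ≈ 6.3894e+6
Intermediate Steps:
C(u) = u/1114 (C(u) = u*(1/1114) = u/1114)
T(t) = 4 + t
q(G) = -21 + G² + 541*G (q(G) = (G² + 541*G) - 21 = -21 + G² + 541*G)
(O(-1628) + q(1682)) + C(1263) = ((-1628)² + (-21 + 1682² + 541*1682)) + (1/1114)*1263 = (2650384 + (-21 + 2829124 + 909962)) + 1263/1114 = (2650384 + 3739065) + 1263/1114 = 6389449 + 1263/1114 = 7117847449/1114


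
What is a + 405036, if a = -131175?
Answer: 273861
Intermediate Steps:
a + 405036 = -131175 + 405036 = 273861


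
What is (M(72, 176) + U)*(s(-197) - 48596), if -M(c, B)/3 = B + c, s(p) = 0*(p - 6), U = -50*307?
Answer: 782104024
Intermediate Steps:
U = -15350
s(p) = 0 (s(p) = 0*(-6 + p) = 0)
M(c, B) = -3*B - 3*c (M(c, B) = -3*(B + c) = -3*B - 3*c)
(M(72, 176) + U)*(s(-197) - 48596) = ((-3*176 - 3*72) - 15350)*(0 - 48596) = ((-528 - 216) - 15350)*(-48596) = (-744 - 15350)*(-48596) = -16094*(-48596) = 782104024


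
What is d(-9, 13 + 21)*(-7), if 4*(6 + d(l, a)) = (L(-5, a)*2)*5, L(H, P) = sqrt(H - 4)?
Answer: 42 - 105*I/2 ≈ 42.0 - 52.5*I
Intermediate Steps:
L(H, P) = sqrt(-4 + H)
d(l, a) = -6 + 15*I/2 (d(l, a) = -6 + ((sqrt(-4 - 5)*2)*5)/4 = -6 + ((sqrt(-9)*2)*5)/4 = -6 + (((3*I)*2)*5)/4 = -6 + ((6*I)*5)/4 = -6 + (30*I)/4 = -6 + 15*I/2)
d(-9, 13 + 21)*(-7) = (-6 + 15*I/2)*(-7) = 42 - 105*I/2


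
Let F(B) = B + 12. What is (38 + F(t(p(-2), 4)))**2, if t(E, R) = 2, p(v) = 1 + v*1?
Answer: 2704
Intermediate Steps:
p(v) = 1 + v
F(B) = 12 + B
(38 + F(t(p(-2), 4)))**2 = (38 + (12 + 2))**2 = (38 + 14)**2 = 52**2 = 2704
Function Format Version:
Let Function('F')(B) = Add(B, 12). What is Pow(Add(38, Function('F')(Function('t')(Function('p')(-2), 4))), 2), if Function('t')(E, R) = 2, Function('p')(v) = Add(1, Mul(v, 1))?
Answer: 2704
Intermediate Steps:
Function('p')(v) = Add(1, v)
Function('F')(B) = Add(12, B)
Pow(Add(38, Function('F')(Function('t')(Function('p')(-2), 4))), 2) = Pow(Add(38, Add(12, 2)), 2) = Pow(Add(38, 14), 2) = Pow(52, 2) = 2704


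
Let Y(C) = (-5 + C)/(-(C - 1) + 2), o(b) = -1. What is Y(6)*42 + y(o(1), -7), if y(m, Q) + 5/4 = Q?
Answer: -89/4 ≈ -22.250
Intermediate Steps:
Y(C) = (-5 + C)/(3 - C) (Y(C) = (-5 + C)/(-(-1 + C) + 2) = (-5 + C)/((1 - C) + 2) = (-5 + C)/(3 - C))
y(m, Q) = -5/4 + Q
Y(6)*42 + y(o(1), -7) = ((5 - 1*6)/(-3 + 6))*42 + (-5/4 - 7) = ((5 - 6)/3)*42 - 33/4 = ((1/3)*(-1))*42 - 33/4 = -1/3*42 - 33/4 = -14 - 33/4 = -89/4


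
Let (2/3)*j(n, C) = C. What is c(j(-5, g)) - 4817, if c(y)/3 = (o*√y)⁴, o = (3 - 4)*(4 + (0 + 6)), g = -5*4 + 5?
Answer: 15182683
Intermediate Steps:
g = -15 (g = -20 + 5 = -15)
j(n, C) = 3*C/2
o = -10 (o = -(4 + 6) = -1*10 = -10)
c(y) = 30000*y² (c(y) = 3*(-10*√y)⁴ = 3*(10000*y²) = 30000*y²)
c(j(-5, g)) - 4817 = 30000*((3/2)*(-15))² - 4817 = 30000*(-45/2)² - 4817 = 30000*(2025/4) - 4817 = 15187500 - 4817 = 15182683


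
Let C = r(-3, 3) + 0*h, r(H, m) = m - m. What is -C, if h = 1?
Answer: 0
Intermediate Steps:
r(H, m) = 0
C = 0 (C = 0 + 0*1 = 0 + 0 = 0)
-C = -1*0 = 0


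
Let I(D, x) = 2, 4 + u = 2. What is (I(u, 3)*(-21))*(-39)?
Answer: 1638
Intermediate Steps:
u = -2 (u = -4 + 2 = -2)
(I(u, 3)*(-21))*(-39) = (2*(-21))*(-39) = -42*(-39) = 1638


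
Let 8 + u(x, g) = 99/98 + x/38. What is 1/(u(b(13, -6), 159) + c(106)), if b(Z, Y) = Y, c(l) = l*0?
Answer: -1862/13309 ≈ -0.13991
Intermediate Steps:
c(l) = 0
u(x, g) = -685/98 + x/38 (u(x, g) = -8 + (99/98 + x/38) = -685/98 + x/38)
1/(u(b(13, -6), 159) + c(106)) = 1/((-685/98 + (1/38)*(-6)) + 0) = 1/((-685/98 - 3/19) + 0) = 1/(-13309/1862 + 0) = 1/(-13309/1862) = -1862/13309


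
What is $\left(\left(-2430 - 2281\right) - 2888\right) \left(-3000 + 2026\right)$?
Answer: $7401426$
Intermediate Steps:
$\left(\left(-2430 - 2281\right) - 2888\right) \left(-3000 + 2026\right) = \left(-4711 - 2888\right) \left(-974\right) = \left(-7599\right) \left(-974\right) = 7401426$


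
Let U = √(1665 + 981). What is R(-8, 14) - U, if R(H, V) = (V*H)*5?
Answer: -560 - 21*√6 ≈ -611.44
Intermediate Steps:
U = 21*√6 (U = √2646 = 21*√6 ≈ 51.439)
R(H, V) = 5*H*V (R(H, V) = (H*V)*5 = 5*H*V)
R(-8, 14) - U = 5*(-8)*14 - 21*√6 = -560 - 21*√6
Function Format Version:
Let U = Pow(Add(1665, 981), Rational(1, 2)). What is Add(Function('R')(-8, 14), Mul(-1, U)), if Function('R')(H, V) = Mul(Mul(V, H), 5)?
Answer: Add(-560, Mul(-21, Pow(6, Rational(1, 2)))) ≈ -611.44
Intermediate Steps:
U = Mul(21, Pow(6, Rational(1, 2))) (U = Pow(2646, Rational(1, 2)) = Mul(21, Pow(6, Rational(1, 2))) ≈ 51.439)
Function('R')(H, V) = Mul(5, H, V) (Function('R')(H, V) = Mul(Mul(H, V), 5) = Mul(5, H, V))
Add(Function('R')(-8, 14), Mul(-1, U)) = Add(Mul(5, -8, 14), Mul(-1, Mul(21, Pow(6, Rational(1, 2))))) = Add(-560, Mul(-21, Pow(6, Rational(1, 2))))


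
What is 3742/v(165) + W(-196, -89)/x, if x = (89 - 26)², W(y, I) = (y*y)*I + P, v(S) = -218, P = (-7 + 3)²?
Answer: -380097871/432621 ≈ -878.59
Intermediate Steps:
P = 16 (P = (-4)² = 16)
W(y, I) = 16 + I*y² (W(y, I) = (y*y)*I + 16 = y²*I + 16 = I*y² + 16 = 16 + I*y²)
x = 3969 (x = 63² = 3969)
3742/v(165) + W(-196, -89)/x = 3742/(-218) + (16 - 89*(-196)²)/3969 = 3742*(-1/218) + (16 - 89*38416)*(1/3969) = -1871/109 + (16 - 3419024)*(1/3969) = -1871/109 - 3419008*1/3969 = -1871/109 - 3419008/3969 = -380097871/432621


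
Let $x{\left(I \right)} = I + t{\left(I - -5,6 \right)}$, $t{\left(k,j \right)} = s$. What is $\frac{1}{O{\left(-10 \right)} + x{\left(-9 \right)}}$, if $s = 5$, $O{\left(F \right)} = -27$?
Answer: $- \frac{1}{31} \approx -0.032258$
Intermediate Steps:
$t{\left(k,j \right)} = 5$
$x{\left(I \right)} = 5 + I$ ($x{\left(I \right)} = I + 5 = 5 + I$)
$\frac{1}{O{\left(-10 \right)} + x{\left(-9 \right)}} = \frac{1}{-27 + \left(5 - 9\right)} = \frac{1}{-27 - 4} = \frac{1}{-31} = - \frac{1}{31}$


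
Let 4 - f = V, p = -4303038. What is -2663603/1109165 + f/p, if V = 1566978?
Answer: -4861776104602/2386389571635 ≈ -2.0373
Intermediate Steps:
f = -1566974 (f = 4 - 1*1566978 = 4 - 1566978 = -1566974)
-2663603/1109165 + f/p = -2663603/1109165 - 1566974/(-4303038) = -2663603*1/1109165 - 1566974*(-1/4303038) = -2663603/1109165 + 783487/2151519 = -4861776104602/2386389571635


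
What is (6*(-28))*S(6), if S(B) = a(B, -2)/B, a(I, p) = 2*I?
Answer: -336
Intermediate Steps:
S(B) = 2 (S(B) = (2*B)/B = 2)
(6*(-28))*S(6) = (6*(-28))*2 = -168*2 = -336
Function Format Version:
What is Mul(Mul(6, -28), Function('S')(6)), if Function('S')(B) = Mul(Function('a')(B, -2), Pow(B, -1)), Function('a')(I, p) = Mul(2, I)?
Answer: -336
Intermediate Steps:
Function('S')(B) = 2 (Function('S')(B) = Mul(Mul(2, B), Pow(B, -1)) = 2)
Mul(Mul(6, -28), Function('S')(6)) = Mul(Mul(6, -28), 2) = Mul(-168, 2) = -336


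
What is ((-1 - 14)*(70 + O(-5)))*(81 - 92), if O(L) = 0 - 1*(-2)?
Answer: 11880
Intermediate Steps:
O(L) = 2 (O(L) = 0 + 2 = 2)
((-1 - 14)*(70 + O(-5)))*(81 - 92) = ((-1 - 14)*(70 + 2))*(81 - 92) = -15*72*(-11) = -1080*(-11) = 11880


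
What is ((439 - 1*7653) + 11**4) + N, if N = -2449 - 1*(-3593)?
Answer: 8571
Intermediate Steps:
N = 1144 (N = -2449 + 3593 = 1144)
((439 - 1*7653) + 11**4) + N = ((439 - 1*7653) + 11**4) + 1144 = ((439 - 7653) + 14641) + 1144 = (-7214 + 14641) + 1144 = 7427 + 1144 = 8571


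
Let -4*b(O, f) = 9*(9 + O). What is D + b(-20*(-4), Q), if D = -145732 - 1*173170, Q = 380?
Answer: -1276409/4 ≈ -3.1910e+5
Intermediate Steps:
D = -318902 (D = -145732 - 173170 = -318902)
b(O, f) = -81/4 - 9*O/4 (b(O, f) = -9*(9 + O)/4 = -(81 + 9*O)/4 = -81/4 - 9*O/4)
D + b(-20*(-4), Q) = -318902 + (-81/4 - (-45)*(-4)) = -318902 + (-81/4 - 9/4*80) = -318902 + (-81/4 - 180) = -318902 - 801/4 = -1276409/4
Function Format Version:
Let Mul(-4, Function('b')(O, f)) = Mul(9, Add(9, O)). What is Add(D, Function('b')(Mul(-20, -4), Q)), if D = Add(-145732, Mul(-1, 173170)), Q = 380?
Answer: Rational(-1276409, 4) ≈ -3.1910e+5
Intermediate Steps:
D = -318902 (D = Add(-145732, -173170) = -318902)
Function('b')(O, f) = Add(Rational(-81, 4), Mul(Rational(-9, 4), O)) (Function('b')(O, f) = Mul(Rational(-1, 4), Mul(9, Add(9, O))) = Mul(Rational(-1, 4), Add(81, Mul(9, O))) = Add(Rational(-81, 4), Mul(Rational(-9, 4), O)))
Add(D, Function('b')(Mul(-20, -4), Q)) = Add(-318902, Add(Rational(-81, 4), Mul(Rational(-9, 4), Mul(-20, -4)))) = Add(-318902, Add(Rational(-81, 4), Mul(Rational(-9, 4), 80))) = Add(-318902, Add(Rational(-81, 4), -180)) = Add(-318902, Rational(-801, 4)) = Rational(-1276409, 4)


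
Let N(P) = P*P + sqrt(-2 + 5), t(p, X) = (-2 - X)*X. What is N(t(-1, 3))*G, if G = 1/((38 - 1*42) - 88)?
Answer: -225/92 - sqrt(3)/92 ≈ -2.4645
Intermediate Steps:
t(p, X) = X*(-2 - X)
N(P) = sqrt(3) + P**2 (N(P) = P**2 + sqrt(3) = sqrt(3) + P**2)
G = -1/92 (G = 1/((38 - 42) - 88) = 1/(-4 - 88) = 1/(-92) = -1/92 ≈ -0.010870)
N(t(-1, 3))*G = (sqrt(3) + (-1*3*(2 + 3))**2)*(-1/92) = (sqrt(3) + (-1*3*5)**2)*(-1/92) = (sqrt(3) + (-15)**2)*(-1/92) = (sqrt(3) + 225)*(-1/92) = (225 + sqrt(3))*(-1/92) = -225/92 - sqrt(3)/92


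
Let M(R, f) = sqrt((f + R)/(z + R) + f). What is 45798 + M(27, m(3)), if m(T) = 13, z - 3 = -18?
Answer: 45798 + 7*sqrt(3)/3 ≈ 45802.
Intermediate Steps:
z = -15 (z = 3 - 18 = -15)
M(R, f) = sqrt(f + (R + f)/(-15 + R)) (M(R, f) = sqrt((f + R)/(-15 + R) + f) = sqrt((R + f)/(-15 + R) + f) = sqrt(f + (R + f)/(-15 + R)))
45798 + M(27, m(3)) = 45798 + sqrt((27 + 13 + 13*(-15 + 27))/(-15 + 27)) = 45798 + sqrt((27 + 13 + 13*12)/12) = 45798 + sqrt((27 + 13 + 156)/12) = 45798 + sqrt((1/12)*196) = 45798 + sqrt(49/3) = 45798 + 7*sqrt(3)/3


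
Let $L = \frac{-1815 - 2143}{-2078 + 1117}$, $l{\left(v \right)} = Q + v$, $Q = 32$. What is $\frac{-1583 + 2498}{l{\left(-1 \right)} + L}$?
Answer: $\frac{879315}{33749} \approx 26.055$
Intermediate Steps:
$l{\left(v \right)} = 32 + v$
$L = \frac{3958}{961}$ ($L = - \frac{3958}{-961} = \left(-3958\right) \left(- \frac{1}{961}\right) = \frac{3958}{961} \approx 4.1186$)
$\frac{-1583 + 2498}{l{\left(-1 \right)} + L} = \frac{-1583 + 2498}{\left(32 - 1\right) + \frac{3958}{961}} = \frac{915}{31 + \frac{3958}{961}} = \frac{915}{\frac{33749}{961}} = 915 \cdot \frac{961}{33749} = \frac{879315}{33749}$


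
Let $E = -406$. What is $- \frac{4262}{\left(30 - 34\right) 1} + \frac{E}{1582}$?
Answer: $\frac{240745}{226} \approx 1065.2$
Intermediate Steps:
$- \frac{4262}{\left(30 - 34\right) 1} + \frac{E}{1582} = - \frac{4262}{\left(30 - 34\right) 1} - \frac{406}{1582} = - \frac{4262}{\left(-4\right) 1} - \frac{29}{113} = - \frac{4262}{-4} - \frac{29}{113} = \left(-4262\right) \left(- \frac{1}{4}\right) - \frac{29}{113} = \frac{2131}{2} - \frac{29}{113} = \frac{240745}{226}$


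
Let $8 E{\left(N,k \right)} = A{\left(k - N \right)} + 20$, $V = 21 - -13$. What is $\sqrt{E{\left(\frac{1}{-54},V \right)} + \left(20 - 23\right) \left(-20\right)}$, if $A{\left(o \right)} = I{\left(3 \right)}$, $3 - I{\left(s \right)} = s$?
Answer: $\frac{5 \sqrt{10}}{2} \approx 7.9057$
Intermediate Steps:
$I{\left(s \right)} = 3 - s$
$A{\left(o \right)} = 0$ ($A{\left(o \right)} = 3 - 3 = 0$)
$V = 34$ ($V = 21 + 13 = 34$)
$E{\left(N,k \right)} = \frac{5}{2}$ ($E{\left(N,k \right)} = \frac{0 + 20}{8} = \frac{1}{8} \cdot 20 = \frac{5}{2}$)
$\sqrt{E{\left(\frac{1}{-54},V \right)} + \left(20 - 23\right) \left(-20\right)} = \sqrt{\frac{5}{2} + \left(20 - 23\right) \left(-20\right)} = \sqrt{\frac{5}{2} - -60} = \sqrt{\frac{5}{2} + 60} = \sqrt{\frac{125}{2}} = \frac{5 \sqrt{10}}{2}$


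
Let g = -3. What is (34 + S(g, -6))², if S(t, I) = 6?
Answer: 1600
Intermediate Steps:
(34 + S(g, -6))² = (34 + 6)² = 40² = 1600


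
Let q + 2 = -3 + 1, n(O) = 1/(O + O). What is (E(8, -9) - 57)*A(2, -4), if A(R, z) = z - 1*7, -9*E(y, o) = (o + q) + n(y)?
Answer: 9779/16 ≈ 611.19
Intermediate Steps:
n(O) = 1/(2*O)
q = -4 (q = -2 + (-3 + 1) = -2 - 2 = -4)
E(y, o) = 4/9 - o/9 - 1/(18*y) (E(y, o) = -((o - 4) + 1/(2*y))/9 = -((-4 + o) + 1/(2*y))/9 = -(-4 + o + 1/(2*y))/9 = 4/9 - o/9 - 1/(18*y))
A(R, z) = -7 + z (A(R, z) = z - 7 = -7 + z)
(E(8, -9) - 57)*A(2, -4) = ((1/18)*(-1 + 2*8*(4 - 1*(-9)))/8 - 57)*(-7 - 4) = ((1/18)*(⅛)*(-1 + 2*8*(4 + 9)) - 57)*(-11) = ((1/18)*(⅛)*(-1 + 2*8*13) - 57)*(-11) = ((1/18)*(⅛)*(-1 + 208) - 57)*(-11) = ((1/18)*(⅛)*207 - 57)*(-11) = (23/16 - 57)*(-11) = -889/16*(-11) = 9779/16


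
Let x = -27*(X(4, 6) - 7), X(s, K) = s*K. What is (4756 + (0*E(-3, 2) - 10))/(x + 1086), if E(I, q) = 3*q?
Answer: 1582/209 ≈ 7.5694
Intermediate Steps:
X(s, K) = K*s
x = -459 (x = -27*(6*4 - 7) = -27*(24 - 7) = -27*17 = -459)
(4756 + (0*E(-3, 2) - 10))/(x + 1086) = (4756 + (0*(3*2) - 10))/(-459 + 1086) = (4756 + (0*6 - 10))/627 = (4756 + (0 - 10))*(1/627) = (4756 - 10)*(1/627) = 4746*(1/627) = 1582/209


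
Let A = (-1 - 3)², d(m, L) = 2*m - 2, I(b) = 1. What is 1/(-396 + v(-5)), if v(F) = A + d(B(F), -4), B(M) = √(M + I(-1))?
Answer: -191/72970 - I/36485 ≈ -0.0026175 - 2.7409e-5*I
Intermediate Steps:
B(M) = √(1 + M) (B(M) = √(M + 1) = √(1 + M))
d(m, L) = -2 + 2*m
A = 16 (A = (-4)² = 16)
v(F) = 14 + 2*√(1 + F) (v(F) = 16 + (-2 + 2*√(1 + F)) = 14 + 2*√(1 + F))
1/(-396 + v(-5)) = 1/(-396 + (14 + 2*√(1 - 5))) = 1/(-396 + (14 + 2*√(-4))) = 1/(-396 + (14 + 2*(2*I))) = 1/(-396 + (14 + 4*I)) = 1/(-382 + 4*I) = (-382 - 4*I)/145940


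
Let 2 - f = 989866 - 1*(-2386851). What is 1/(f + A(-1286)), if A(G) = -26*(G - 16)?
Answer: -1/3342863 ≈ -2.9914e-7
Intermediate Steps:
A(G) = 416 - 26*G (A(G) = -26*(-16 + G) = 416 - 26*G)
f = -3376715 (f = 2 - (989866 - 1*(-2386851)) = 2 - (989866 + 2386851) = 2 - 1*3376717 = 2 - 3376717 = -3376715)
1/(f + A(-1286)) = 1/(-3376715 + (416 - 26*(-1286))) = 1/(-3376715 + (416 + 33436)) = 1/(-3376715 + 33852) = 1/(-3342863) = -1/3342863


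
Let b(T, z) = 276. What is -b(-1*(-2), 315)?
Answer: -276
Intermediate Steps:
-b(-1*(-2), 315) = -1*276 = -276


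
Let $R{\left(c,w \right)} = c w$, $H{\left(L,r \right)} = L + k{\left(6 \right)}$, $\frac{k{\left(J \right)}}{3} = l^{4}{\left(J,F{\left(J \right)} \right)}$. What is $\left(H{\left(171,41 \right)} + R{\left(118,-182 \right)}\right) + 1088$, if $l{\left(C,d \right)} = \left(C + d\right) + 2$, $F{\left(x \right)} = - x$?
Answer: $-20169$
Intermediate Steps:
$l{\left(C,d \right)} = 2 + C + d$
$k{\left(J \right)} = 48$ ($k{\left(J \right)} = 3 \left(2 + J - J\right)^{4} = 3 \cdot 2^{4} = 3 \cdot 16 = 48$)
$H{\left(L,r \right)} = 48 + L$ ($H{\left(L,r \right)} = L + 48 = 48 + L$)
$\left(H{\left(171,41 \right)} + R{\left(118,-182 \right)}\right) + 1088 = \left(\left(48 + 171\right) + 118 \left(-182\right)\right) + 1088 = \left(219 - 21476\right) + 1088 = -21257 + 1088 = -20169$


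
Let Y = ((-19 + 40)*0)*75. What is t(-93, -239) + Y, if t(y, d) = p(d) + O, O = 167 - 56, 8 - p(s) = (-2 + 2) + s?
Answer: 358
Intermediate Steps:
p(s) = 8 - s (p(s) = 8 - ((-2 + 2) + s) = 8 - (0 + s) = 8 - s)
Y = 0 (Y = (21*0)*75 = 0*75 = 0)
O = 111
t(y, d) = 119 - d (t(y, d) = (8 - d) + 111 = 119 - d)
t(-93, -239) + Y = (119 - 1*(-239)) + 0 = (119 + 239) + 0 = 358 + 0 = 358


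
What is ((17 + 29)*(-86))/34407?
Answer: -3956/34407 ≈ -0.11498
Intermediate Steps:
((17 + 29)*(-86))/34407 = (46*(-86))*(1/34407) = -3956*1/34407 = -3956/34407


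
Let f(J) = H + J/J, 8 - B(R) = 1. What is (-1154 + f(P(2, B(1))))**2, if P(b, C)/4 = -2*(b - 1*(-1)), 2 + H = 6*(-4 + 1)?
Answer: 1375929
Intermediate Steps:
B(R) = 7 (B(R) = 8 - 1*1 = 8 - 1 = 7)
H = -20 (H = -2 + 6*(-4 + 1) = -2 + 6*(-3) = -2 - 18 = -20)
P(b, C) = -8 - 8*b (P(b, C) = 4*(-2*(b - 1*(-1))) = 4*(-2*(b + 1)) = 4*(-2*(1 + b)) = 4*(-2 - 2*b) = -8 - 8*b)
f(J) = -19 (f(J) = -20 + J/J = -20 + 1 = -19)
(-1154 + f(P(2, B(1))))**2 = (-1154 - 19)**2 = (-1173)**2 = 1375929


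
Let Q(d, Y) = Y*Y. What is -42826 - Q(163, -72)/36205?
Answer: -1550520514/36205 ≈ -42826.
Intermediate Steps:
Q(d, Y) = Y²
-42826 - Q(163, -72)/36205 = -42826 - (-72)²/36205 = -42826 - 5184/36205 = -1550520514/36205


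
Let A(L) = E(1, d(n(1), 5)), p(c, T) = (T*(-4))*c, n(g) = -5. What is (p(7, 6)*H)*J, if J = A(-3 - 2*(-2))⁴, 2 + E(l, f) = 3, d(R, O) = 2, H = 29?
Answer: -4872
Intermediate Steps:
p(c, T) = -4*T*c (p(c, T) = (-4*T)*c = -4*T*c)
E(l, f) = 1 (E(l, f) = -2 + 3 = 1)
A(L) = 1
J = 1 (J = 1⁴ = 1)
(p(7, 6)*H)*J = (-4*6*7*29)*1 = -168*29*1 = -4872*1 = -4872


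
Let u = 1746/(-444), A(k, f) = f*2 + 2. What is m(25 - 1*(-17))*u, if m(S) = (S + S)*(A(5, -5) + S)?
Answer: -415548/37 ≈ -11231.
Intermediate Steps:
A(k, f) = 2 + 2*f (A(k, f) = 2*f + 2 = 2 + 2*f)
m(S) = 2*S*(-8 + S) (m(S) = (S + S)*((2 + 2*(-5)) + S) = (2*S)*((2 - 10) + S) = (2*S)*(-8 + S) = 2*S*(-8 + S))
u = -291/74 (u = 1746*(-1/444) = -291/74 ≈ -3.9324)
m(25 - 1*(-17))*u = (2*(25 - 1*(-17))*(-8 + (25 - 1*(-17))))*(-291/74) = (2*(25 + 17)*(-8 + (25 + 17)))*(-291/74) = (2*42*(-8 + 42))*(-291/74) = (2*42*34)*(-291/74) = 2856*(-291/74) = -415548/37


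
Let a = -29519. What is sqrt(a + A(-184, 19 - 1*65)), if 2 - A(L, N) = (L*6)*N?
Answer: I*sqrt(80301) ≈ 283.37*I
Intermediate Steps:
A(L, N) = 2 - 6*L*N (A(L, N) = 2 - L*6*N = 2 - 6*L*N)
sqrt(a + A(-184, 19 - 1*65)) = sqrt(-29519 + (2 - 6*(-184)*(19 - 1*65))) = sqrt(-29519 + (2 - 6*(-184)*(19 - 65))) = sqrt(-29519 + (2 - 6*(-184)*(-46))) = sqrt(-29519 + (2 - 50784)) = sqrt(-29519 - 50782) = sqrt(-80301) = I*sqrt(80301)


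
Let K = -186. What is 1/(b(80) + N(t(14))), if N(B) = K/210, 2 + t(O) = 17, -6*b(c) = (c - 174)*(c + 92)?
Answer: 105/282847 ≈ 0.00037123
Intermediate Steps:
b(c) = -(-174 + c)*(92 + c)/6 (b(c) = -(c - 174)*(c + 92)/6 = -(-174 + c)*(92 + c)/6)
t(O) = 15 (t(O) = -2 + 17 = 15)
N(B) = -31/35 (N(B) = -186/210 = -186*1/210 = -31/35)
1/(b(80) + N(t(14))) = 1/((2668 - 1/6*80**2 + (41/3)*80) - 31/35) = 1/((2668 - 1/6*6400 + 3280/3) - 31/35) = 1/((2668 - 3200/3 + 3280/3) - 31/35) = 1/(8084/3 - 31/35) = 1/(282847/105) = 105/282847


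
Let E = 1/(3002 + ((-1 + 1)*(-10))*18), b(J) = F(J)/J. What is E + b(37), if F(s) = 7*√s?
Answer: 1/3002 + 7*√37/37 ≈ 1.1511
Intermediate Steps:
b(J) = 7/√J (b(J) = (7*√J)/J = 7/√J)
E = 1/3002 (E = 1/(3002 + (0*(-10))*18) = 1/(3002 + 0*18) = 1/(3002 + 0) = 1/3002 ≈ 0.00033311)
E + b(37) = 1/3002 + 7/√37 = 1/3002 + 7*(√37/37) = 1/3002 + 7*√37/37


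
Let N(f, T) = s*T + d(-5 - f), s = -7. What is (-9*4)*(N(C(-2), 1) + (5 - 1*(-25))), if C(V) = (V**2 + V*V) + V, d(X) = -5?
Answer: -648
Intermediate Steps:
C(V) = V + 2*V**2 (C(V) = (V**2 + V**2) + V = 2*V**2 + V = V + 2*V**2)
N(f, T) = -5 - 7*T (N(f, T) = -7*T - 5 = -5 - 7*T)
(-9*4)*(N(C(-2), 1) + (5 - 1*(-25))) = (-9*4)*((-5 - 7*1) + (5 - 1*(-25))) = -36*((-5 - 7) + (5 + 25)) = -36*(-12 + 30) = -36*18 = -648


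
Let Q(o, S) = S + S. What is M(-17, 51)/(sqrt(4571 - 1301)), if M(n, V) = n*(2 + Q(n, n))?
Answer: 272*sqrt(3270)/1635 ≈ 9.5132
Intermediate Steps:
Q(o, S) = 2*S
M(n, V) = n*(2 + 2*n)
M(-17, 51)/(sqrt(4571 - 1301)) = (2*(-17)*(1 - 17))/(sqrt(4571 - 1301)) = (2*(-17)*(-16))/(sqrt(3270)) = 544*(sqrt(3270)/3270) = 272*sqrt(3270)/1635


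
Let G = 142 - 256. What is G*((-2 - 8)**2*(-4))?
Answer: 45600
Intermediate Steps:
G = -114
G*((-2 - 8)**2*(-4)) = -114*(-2 - 8)**2*(-4) = -114*(-10)**2*(-4) = -11400*(-4) = -114*(-400) = 45600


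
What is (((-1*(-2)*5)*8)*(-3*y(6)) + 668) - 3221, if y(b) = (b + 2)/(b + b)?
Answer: -2713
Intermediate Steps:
y(b) = (2 + b)/(2*b) (y(b) = (2 + b)/((2*b)) = (2 + b)*(1/(2*b)) = (2 + b)/(2*b))
(((-1*(-2)*5)*8)*(-3*y(6)) + 668) - 3221 = (((-1*(-2)*5)*8)*(-3*(2 + 6)/(2*6)) + 668) - 3221 = (((2*5)*8)*(-3*8/(2*6)) + 668) - 3221 = ((10*8)*(-3*⅔) + 668) - 3221 = (80*(-2) + 668) - 3221 = (-160 + 668) - 3221 = 508 - 3221 = -2713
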